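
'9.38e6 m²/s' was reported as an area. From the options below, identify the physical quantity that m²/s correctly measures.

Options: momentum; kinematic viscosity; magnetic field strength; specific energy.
kinematic viscosity

area should have units dimensionally equivalent to m^2 (e.g. m²).
The given unit 'm²/s' reduces to m^2 / s. Of the listed options, that is the dimensionality of kinematic viscosity.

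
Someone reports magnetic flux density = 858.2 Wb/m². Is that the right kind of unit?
Yes

magnetic flux density has SI base units: kg / (A * s^2)
Wb/m² reduces to the same SI base units, so it is a valid unit for magnetic flux density.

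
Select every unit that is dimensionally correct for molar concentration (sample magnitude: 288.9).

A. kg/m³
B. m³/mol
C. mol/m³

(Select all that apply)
C

molar concentration has SI base units: mol / m^3

Checking each option against mol / m^3:
  A. kg/m³: ✗ does not match
  B. m³/mol: ✗ does not match
  C. mol/m³: ✓ matches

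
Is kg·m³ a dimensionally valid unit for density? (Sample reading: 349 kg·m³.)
No

density has SI base units: kg / m^3
kg·m³ does NOT reduce to kg / m^3; a valid unit for density would be e.g. kg/m³.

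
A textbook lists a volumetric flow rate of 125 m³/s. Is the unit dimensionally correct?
Yes

volumetric flow rate has SI base units: m^3 / s
m³/s reduces to the same SI base units, so it is a valid unit for volumetric flow rate.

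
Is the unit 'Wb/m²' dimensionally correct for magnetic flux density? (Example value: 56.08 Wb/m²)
Yes

magnetic flux density has SI base units: kg / (A * s^2)
Wb/m² reduces to the same SI base units, so it is a valid unit for magnetic flux density.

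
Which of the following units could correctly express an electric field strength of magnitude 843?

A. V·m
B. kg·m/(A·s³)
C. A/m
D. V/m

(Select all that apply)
B, D

electric field strength has SI base units: kg * m / (A * s^3)

Checking each option against kg * m / (A * s^3):
  A. V·m: ✗ does not match
  B. kg·m/(A·s³): ✓ matches
  C. A/m: ✗ does not match
  D. V/m: ✓ matches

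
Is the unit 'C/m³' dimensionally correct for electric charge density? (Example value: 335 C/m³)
Yes

electric charge density has SI base units: A * s / m^3
C/m³ reduces to the same SI base units, so it is a valid unit for electric charge density.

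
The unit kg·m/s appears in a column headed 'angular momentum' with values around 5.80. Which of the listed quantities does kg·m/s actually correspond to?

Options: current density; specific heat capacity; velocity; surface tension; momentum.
momentum

angular momentum should have units dimensionally equivalent to kg * m^2 / s (e.g. kg·m²/s).
The given unit 'kg·m/s' reduces to kg * m / s. Of the listed options, that is the dimensionality of momentum.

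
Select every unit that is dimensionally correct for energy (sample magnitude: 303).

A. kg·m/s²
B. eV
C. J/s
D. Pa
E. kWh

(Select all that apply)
B, E

energy has SI base units: kg * m^2 / s^2

Checking each option against kg * m^2 / s^2:
  A. kg·m/s²: ✗ does not match
  B. eV: ✓ matches
  C. J/s: ✗ does not match
  D. Pa: ✗ does not match
  E. kWh: ✓ matches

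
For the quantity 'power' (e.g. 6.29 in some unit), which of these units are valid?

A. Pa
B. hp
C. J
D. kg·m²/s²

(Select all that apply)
B

power has SI base units: kg * m^2 / s^3

Checking each option against kg * m^2 / s^3:
  A. Pa: ✗ does not match
  B. hp: ✓ matches
  C. J: ✗ does not match
  D. kg·m²/s²: ✗ does not match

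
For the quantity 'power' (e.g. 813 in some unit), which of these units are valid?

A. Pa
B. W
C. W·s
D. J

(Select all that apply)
B

power has SI base units: kg * m^2 / s^3

Checking each option against kg * m^2 / s^3:
  A. Pa: ✗ does not match
  B. W: ✓ matches
  C. W·s: ✗ does not match
  D. J: ✗ does not match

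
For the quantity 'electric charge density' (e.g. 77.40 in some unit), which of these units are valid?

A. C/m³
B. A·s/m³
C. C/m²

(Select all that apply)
A, B

electric charge density has SI base units: A * s / m^3

Checking each option against A * s / m^3:
  A. C/m³: ✓ matches
  B. A·s/m³: ✓ matches
  C. C/m²: ✗ does not match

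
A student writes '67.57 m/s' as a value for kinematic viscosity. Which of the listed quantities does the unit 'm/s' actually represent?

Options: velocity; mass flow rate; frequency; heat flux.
velocity

kinematic viscosity should have units dimensionally equivalent to m^2 / s (e.g. m²/s).
The given unit 'm/s' reduces to m / s. Of the listed options, that is the dimensionality of velocity.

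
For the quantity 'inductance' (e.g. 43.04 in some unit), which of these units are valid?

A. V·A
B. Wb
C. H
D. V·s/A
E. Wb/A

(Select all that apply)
C, D, E

inductance has SI base units: kg * m^2 / (A^2 * s^2)

Checking each option against kg * m^2 / (A^2 * s^2):
  A. V·A: ✗ does not match
  B. Wb: ✗ does not match
  C. H: ✓ matches
  D. V·s/A: ✓ matches
  E. Wb/A: ✓ matches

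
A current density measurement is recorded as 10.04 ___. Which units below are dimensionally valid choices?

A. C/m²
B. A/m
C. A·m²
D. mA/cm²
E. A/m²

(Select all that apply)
D, E

current density has SI base units: A / m^2

Checking each option against A / m^2:
  A. C/m²: ✗ does not match
  B. A/m: ✗ does not match
  C. A·m²: ✗ does not match
  D. mA/cm²: ✓ matches
  E. A/m²: ✓ matches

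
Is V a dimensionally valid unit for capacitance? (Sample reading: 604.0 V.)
No

capacitance has SI base units: A^2 * s^4 / (kg * m^2)
V does NOT reduce to A^2 * s^4 / (kg * m^2); a valid unit for capacitance would be e.g. F.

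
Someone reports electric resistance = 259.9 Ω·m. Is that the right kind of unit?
No

electric resistance has SI base units: kg * m^2 / (A^2 * s^3)
Ω·m does NOT reduce to kg * m^2 / (A^2 * s^3); a valid unit for electric resistance would be e.g. Ω.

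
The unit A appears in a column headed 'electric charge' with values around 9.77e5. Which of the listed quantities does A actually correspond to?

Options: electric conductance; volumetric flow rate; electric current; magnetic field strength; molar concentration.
electric current

electric charge should have units dimensionally equivalent to A * s (e.g. C).
The given unit 'A' reduces to A. Of the listed options, that is the dimensionality of electric current.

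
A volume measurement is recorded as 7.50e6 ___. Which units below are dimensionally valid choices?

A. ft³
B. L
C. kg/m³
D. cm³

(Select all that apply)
A, B, D

volume has SI base units: m^3

Checking each option against m^3:
  A. ft³: ✓ matches
  B. L: ✓ matches
  C. kg/m³: ✗ does not match
  D. cm³: ✓ matches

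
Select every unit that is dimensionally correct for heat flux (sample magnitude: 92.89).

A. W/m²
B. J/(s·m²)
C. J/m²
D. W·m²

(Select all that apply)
A, B

heat flux has SI base units: kg / s^3

Checking each option against kg / s^3:
  A. W/m²: ✓ matches
  B. J/(s·m²): ✓ matches
  C. J/m²: ✗ does not match
  D. W·m²: ✗ does not match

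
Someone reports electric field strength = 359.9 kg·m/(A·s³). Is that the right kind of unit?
Yes

electric field strength has SI base units: kg * m / (A * s^3)
kg·m/(A·s³) reduces to the same SI base units, so it is a valid unit for electric field strength.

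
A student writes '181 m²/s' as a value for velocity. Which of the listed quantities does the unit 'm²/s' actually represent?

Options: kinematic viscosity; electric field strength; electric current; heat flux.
kinematic viscosity

velocity should have units dimensionally equivalent to m / s (e.g. m/s).
The given unit 'm²/s' reduces to m^2 / s. Of the listed options, that is the dimensionality of kinematic viscosity.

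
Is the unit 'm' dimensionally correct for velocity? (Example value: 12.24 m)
No

velocity has SI base units: m / s
m does NOT reduce to m / s; a valid unit for velocity would be e.g. m/s.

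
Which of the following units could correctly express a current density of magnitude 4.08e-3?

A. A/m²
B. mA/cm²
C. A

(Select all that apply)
A, B

current density has SI base units: A / m^2

Checking each option against A / m^2:
  A. A/m²: ✓ matches
  B. mA/cm²: ✓ matches
  C. A: ✗ does not match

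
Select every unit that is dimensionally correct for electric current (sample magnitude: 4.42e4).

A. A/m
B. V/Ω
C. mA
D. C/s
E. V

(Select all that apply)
B, C, D

electric current has SI base units: A

Checking each option against A:
  A. A/m: ✗ does not match
  B. V/Ω: ✓ matches
  C. mA: ✓ matches
  D. C/s: ✓ matches
  E. V: ✗ does not match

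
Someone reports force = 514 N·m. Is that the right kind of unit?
No

force has SI base units: kg * m / s^2
N·m does NOT reduce to kg * m / s^2; a valid unit for force would be e.g. N.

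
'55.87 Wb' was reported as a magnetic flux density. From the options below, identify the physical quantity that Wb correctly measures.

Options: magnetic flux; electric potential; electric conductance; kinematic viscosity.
magnetic flux

magnetic flux density should have units dimensionally equivalent to kg / (A * s^2) (e.g. T).
The given unit 'Wb' reduces to kg * m^2 / (A * s^2). Of the listed options, that is the dimensionality of magnetic flux.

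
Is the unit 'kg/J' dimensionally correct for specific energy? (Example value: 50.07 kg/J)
No

specific energy has SI base units: m^2 / s^2
kg/J does NOT reduce to m^2 / s^2; a valid unit for specific energy would be e.g. J/kg.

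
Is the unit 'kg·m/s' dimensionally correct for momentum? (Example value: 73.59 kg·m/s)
Yes

momentum has SI base units: kg * m / s
kg·m/s reduces to the same SI base units, so it is a valid unit for momentum.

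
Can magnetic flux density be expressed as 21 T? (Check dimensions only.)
Yes

magnetic flux density has SI base units: kg / (A * s^2)
T reduces to the same SI base units, so it is a valid unit for magnetic flux density.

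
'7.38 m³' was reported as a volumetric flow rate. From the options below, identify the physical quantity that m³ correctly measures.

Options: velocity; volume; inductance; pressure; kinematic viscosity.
volume

volumetric flow rate should have units dimensionally equivalent to m^3 / s (e.g. m³/s).
The given unit 'm³' reduces to m^3. Of the listed options, that is the dimensionality of volume.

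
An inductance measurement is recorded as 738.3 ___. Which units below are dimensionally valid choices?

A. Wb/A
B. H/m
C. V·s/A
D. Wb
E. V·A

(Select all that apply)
A, C

inductance has SI base units: kg * m^2 / (A^2 * s^2)

Checking each option against kg * m^2 / (A^2 * s^2):
  A. Wb/A: ✓ matches
  B. H/m: ✗ does not match
  C. V·s/A: ✓ matches
  D. Wb: ✗ does not match
  E. V·A: ✗ does not match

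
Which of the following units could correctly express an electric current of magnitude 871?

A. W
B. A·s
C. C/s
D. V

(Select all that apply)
C

electric current has SI base units: A

Checking each option against A:
  A. W: ✗ does not match
  B. A·s: ✗ does not match
  C. C/s: ✓ matches
  D. V: ✗ does not match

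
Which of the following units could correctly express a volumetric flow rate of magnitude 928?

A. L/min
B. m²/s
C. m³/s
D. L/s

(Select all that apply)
A, C, D

volumetric flow rate has SI base units: m^3 / s

Checking each option against m^3 / s:
  A. L/min: ✓ matches
  B. m²/s: ✗ does not match
  C. m³/s: ✓ matches
  D. L/s: ✓ matches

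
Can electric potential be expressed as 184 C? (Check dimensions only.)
No

electric potential has SI base units: kg * m^2 / (A * s^3)
C does NOT reduce to kg * m^2 / (A * s^3); a valid unit for electric potential would be e.g. V.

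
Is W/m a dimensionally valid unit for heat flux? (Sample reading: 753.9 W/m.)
No

heat flux has SI base units: kg / s^3
W/m does NOT reduce to kg / s^3; a valid unit for heat flux would be e.g. W/m².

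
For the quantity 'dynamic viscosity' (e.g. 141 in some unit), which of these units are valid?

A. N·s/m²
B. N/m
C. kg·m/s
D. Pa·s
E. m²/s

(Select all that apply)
A, D

dynamic viscosity has SI base units: kg / (m * s)

Checking each option against kg / (m * s):
  A. N·s/m²: ✓ matches
  B. N/m: ✗ does not match
  C. kg·m/s: ✗ does not match
  D. Pa·s: ✓ matches
  E. m²/s: ✗ does not match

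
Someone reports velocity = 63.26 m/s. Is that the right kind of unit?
Yes

velocity has SI base units: m / s
m/s reduces to the same SI base units, so it is a valid unit for velocity.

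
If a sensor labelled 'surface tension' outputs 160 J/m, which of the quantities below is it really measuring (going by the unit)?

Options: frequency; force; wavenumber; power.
force

surface tension should have units dimensionally equivalent to kg / s^2 (e.g. N/m).
The given unit 'J/m' reduces to kg * m / s^2. Of the listed options, that is the dimensionality of force.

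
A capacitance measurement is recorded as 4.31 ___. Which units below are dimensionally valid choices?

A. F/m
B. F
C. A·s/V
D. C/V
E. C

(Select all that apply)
B, C, D

capacitance has SI base units: A^2 * s^4 / (kg * m^2)

Checking each option against A^2 * s^4 / (kg * m^2):
  A. F/m: ✗ does not match
  B. F: ✓ matches
  C. A·s/V: ✓ matches
  D. C/V: ✓ matches
  E. C: ✗ does not match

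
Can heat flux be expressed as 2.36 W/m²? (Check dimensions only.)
Yes

heat flux has SI base units: kg / s^3
W/m² reduces to the same SI base units, so it is a valid unit for heat flux.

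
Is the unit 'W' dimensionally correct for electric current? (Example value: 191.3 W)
No

electric current has SI base units: A
W does NOT reduce to A; a valid unit for electric current would be e.g. A.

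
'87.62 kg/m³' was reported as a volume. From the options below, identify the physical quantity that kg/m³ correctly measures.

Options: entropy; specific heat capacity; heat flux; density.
density

volume should have units dimensionally equivalent to m^3 (e.g. m³).
The given unit 'kg/m³' reduces to kg / m^3. Of the listed options, that is the dimensionality of density.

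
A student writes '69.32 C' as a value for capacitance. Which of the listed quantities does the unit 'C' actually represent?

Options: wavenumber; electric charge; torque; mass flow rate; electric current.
electric charge

capacitance should have units dimensionally equivalent to A^2 * s^4 / (kg * m^2) (e.g. F).
The given unit 'C' reduces to A * s. Of the listed options, that is the dimensionality of electric charge.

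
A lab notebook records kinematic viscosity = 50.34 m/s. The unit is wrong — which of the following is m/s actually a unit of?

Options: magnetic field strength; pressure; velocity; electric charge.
velocity

kinematic viscosity should have units dimensionally equivalent to m^2 / s (e.g. m²/s).
The given unit 'm/s' reduces to m / s. Of the listed options, that is the dimensionality of velocity.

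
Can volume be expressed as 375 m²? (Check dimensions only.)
No

volume has SI base units: m^3
m² does NOT reduce to m^3; a valid unit for volume would be e.g. m³.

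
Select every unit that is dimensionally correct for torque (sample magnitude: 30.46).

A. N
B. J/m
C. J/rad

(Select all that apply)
C

torque has SI base units: kg * m^2 / s^2

Checking each option against kg * m^2 / s^2:
  A. N: ✗ does not match
  B. J/m: ✗ does not match
  C. J/rad: ✓ matches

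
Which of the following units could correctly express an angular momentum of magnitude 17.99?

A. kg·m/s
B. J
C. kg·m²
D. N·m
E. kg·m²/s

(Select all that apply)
E

angular momentum has SI base units: kg * m^2 / s

Checking each option against kg * m^2 / s:
  A. kg·m/s: ✗ does not match
  B. J: ✗ does not match
  C. kg·m²: ✗ does not match
  D. N·m: ✗ does not match
  E. kg·m²/s: ✓ matches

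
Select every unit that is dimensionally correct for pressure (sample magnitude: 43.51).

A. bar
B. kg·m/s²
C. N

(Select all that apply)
A

pressure has SI base units: kg / (m * s^2)

Checking each option against kg / (m * s^2):
  A. bar: ✓ matches
  B. kg·m/s²: ✗ does not match
  C. N: ✗ does not match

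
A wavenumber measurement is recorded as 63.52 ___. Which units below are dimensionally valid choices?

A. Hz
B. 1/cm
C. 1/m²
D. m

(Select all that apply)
B

wavenumber has SI base units: 1 / m

Checking each option against 1 / m:
  A. Hz: ✗ does not match
  B. 1/cm: ✓ matches
  C. 1/m²: ✗ does not match
  D. m: ✗ does not match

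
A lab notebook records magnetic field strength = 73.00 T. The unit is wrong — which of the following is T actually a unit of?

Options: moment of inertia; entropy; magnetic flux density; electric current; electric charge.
magnetic flux density

magnetic field strength should have units dimensionally equivalent to A / m (e.g. A/m).
The given unit 'T' reduces to kg / (A * s^2). Of the listed options, that is the dimensionality of magnetic flux density.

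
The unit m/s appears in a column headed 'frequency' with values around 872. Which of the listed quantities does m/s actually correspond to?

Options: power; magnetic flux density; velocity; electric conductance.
velocity

frequency should have units dimensionally equivalent to 1 / s (e.g. Hz).
The given unit 'm/s' reduces to m / s. Of the listed options, that is the dimensionality of velocity.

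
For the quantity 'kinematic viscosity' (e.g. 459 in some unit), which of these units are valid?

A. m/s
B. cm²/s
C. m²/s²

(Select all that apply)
B

kinematic viscosity has SI base units: m^2 / s

Checking each option against m^2 / s:
  A. m/s: ✗ does not match
  B. cm²/s: ✓ matches
  C. m²/s²: ✗ does not match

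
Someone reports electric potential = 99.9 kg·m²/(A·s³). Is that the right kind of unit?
Yes

electric potential has SI base units: kg * m^2 / (A * s^3)
kg·m²/(A·s³) reduces to the same SI base units, so it is a valid unit for electric potential.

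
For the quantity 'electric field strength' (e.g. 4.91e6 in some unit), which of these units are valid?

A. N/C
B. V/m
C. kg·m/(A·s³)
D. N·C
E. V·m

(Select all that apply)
A, B, C

electric field strength has SI base units: kg * m / (A * s^3)

Checking each option against kg * m / (A * s^3):
  A. N/C: ✓ matches
  B. V/m: ✓ matches
  C. kg·m/(A·s³): ✓ matches
  D. N·C: ✗ does not match
  E. V·m: ✗ does not match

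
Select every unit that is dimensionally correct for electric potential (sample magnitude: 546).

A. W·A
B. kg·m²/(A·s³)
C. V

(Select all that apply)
B, C

electric potential has SI base units: kg * m^2 / (A * s^3)

Checking each option against kg * m^2 / (A * s^3):
  A. W·A: ✗ does not match
  B. kg·m²/(A·s³): ✓ matches
  C. V: ✓ matches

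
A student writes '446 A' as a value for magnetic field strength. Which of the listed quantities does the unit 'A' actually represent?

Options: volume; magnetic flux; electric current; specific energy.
electric current

magnetic field strength should have units dimensionally equivalent to A / m (e.g. A/m).
The given unit 'A' reduces to A. Of the listed options, that is the dimensionality of electric current.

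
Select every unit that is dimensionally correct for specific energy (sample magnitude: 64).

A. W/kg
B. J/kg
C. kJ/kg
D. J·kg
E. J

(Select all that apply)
B, C

specific energy has SI base units: m^2 / s^2

Checking each option against m^2 / s^2:
  A. W/kg: ✗ does not match
  B. J/kg: ✓ matches
  C. kJ/kg: ✓ matches
  D. J·kg: ✗ does not match
  E. J: ✗ does not match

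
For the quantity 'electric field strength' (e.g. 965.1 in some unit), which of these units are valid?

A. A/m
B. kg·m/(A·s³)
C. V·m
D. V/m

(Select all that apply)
B, D

electric field strength has SI base units: kg * m / (A * s^3)

Checking each option against kg * m / (A * s^3):
  A. A/m: ✗ does not match
  B. kg·m/(A·s³): ✓ matches
  C. V·m: ✗ does not match
  D. V/m: ✓ matches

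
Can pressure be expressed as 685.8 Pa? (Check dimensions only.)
Yes

pressure has SI base units: kg / (m * s^2)
Pa reduces to the same SI base units, so it is a valid unit for pressure.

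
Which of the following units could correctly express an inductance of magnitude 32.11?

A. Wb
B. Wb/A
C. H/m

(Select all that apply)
B

inductance has SI base units: kg * m^2 / (A^2 * s^2)

Checking each option against kg * m^2 / (A^2 * s^2):
  A. Wb: ✗ does not match
  B. Wb/A: ✓ matches
  C. H/m: ✗ does not match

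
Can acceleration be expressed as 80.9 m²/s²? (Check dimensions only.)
No

acceleration has SI base units: m / s^2
m²/s² does NOT reduce to m / s^2; a valid unit for acceleration would be e.g. m/s².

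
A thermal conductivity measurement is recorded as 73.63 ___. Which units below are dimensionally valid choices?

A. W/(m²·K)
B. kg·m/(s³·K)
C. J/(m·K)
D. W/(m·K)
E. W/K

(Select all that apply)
B, D

thermal conductivity has SI base units: kg * m / (s^3 * K)

Checking each option against kg * m / (s^3 * K):
  A. W/(m²·K): ✗ does not match
  B. kg·m/(s³·K): ✓ matches
  C. J/(m·K): ✗ does not match
  D. W/(m·K): ✓ matches
  E. W/K: ✗ does not match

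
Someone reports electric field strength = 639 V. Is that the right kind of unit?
No

electric field strength has SI base units: kg * m / (A * s^3)
V does NOT reduce to kg * m / (A * s^3); a valid unit for electric field strength would be e.g. V/m.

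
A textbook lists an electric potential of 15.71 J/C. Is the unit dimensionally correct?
Yes

electric potential has SI base units: kg * m^2 / (A * s^3)
J/C reduces to the same SI base units, so it is a valid unit for electric potential.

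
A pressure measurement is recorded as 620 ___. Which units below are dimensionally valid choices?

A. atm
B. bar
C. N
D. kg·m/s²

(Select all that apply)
A, B

pressure has SI base units: kg / (m * s^2)

Checking each option against kg / (m * s^2):
  A. atm: ✓ matches
  B. bar: ✓ matches
  C. N: ✗ does not match
  D. kg·m/s²: ✗ does not match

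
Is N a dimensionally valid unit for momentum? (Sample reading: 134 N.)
No

momentum has SI base units: kg * m / s
N does NOT reduce to kg * m / s; a valid unit for momentum would be e.g. kg·m/s.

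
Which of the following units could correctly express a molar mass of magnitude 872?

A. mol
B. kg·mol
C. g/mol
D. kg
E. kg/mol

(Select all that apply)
C, E

molar mass has SI base units: kg / mol

Checking each option against kg / mol:
  A. mol: ✗ does not match
  B. kg·mol: ✗ does not match
  C. g/mol: ✓ matches
  D. kg: ✗ does not match
  E. kg/mol: ✓ matches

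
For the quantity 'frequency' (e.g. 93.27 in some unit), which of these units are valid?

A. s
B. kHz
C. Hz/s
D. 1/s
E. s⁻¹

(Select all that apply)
B, D, E

frequency has SI base units: 1 / s

Checking each option against 1 / s:
  A. s: ✗ does not match
  B. kHz: ✓ matches
  C. Hz/s: ✗ does not match
  D. 1/s: ✓ matches
  E. s⁻¹: ✓ matches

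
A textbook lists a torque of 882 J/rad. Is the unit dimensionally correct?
Yes

torque has SI base units: kg * m^2 / s^2
J/rad reduces to the same SI base units, so it is a valid unit for torque.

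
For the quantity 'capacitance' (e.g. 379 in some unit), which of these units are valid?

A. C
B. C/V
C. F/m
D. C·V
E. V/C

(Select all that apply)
B

capacitance has SI base units: A^2 * s^4 / (kg * m^2)

Checking each option against A^2 * s^4 / (kg * m^2):
  A. C: ✗ does not match
  B. C/V: ✓ matches
  C. F/m: ✗ does not match
  D. C·V: ✗ does not match
  E. V/C: ✗ does not match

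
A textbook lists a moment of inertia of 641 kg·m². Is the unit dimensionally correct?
Yes

moment of inertia has SI base units: kg * m^2
kg·m² reduces to the same SI base units, so it is a valid unit for moment of inertia.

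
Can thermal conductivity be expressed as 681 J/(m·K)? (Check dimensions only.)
No

thermal conductivity has SI base units: kg * m / (s^3 * K)
J/(m·K) does NOT reduce to kg * m / (s^3 * K); a valid unit for thermal conductivity would be e.g. W/(m·K).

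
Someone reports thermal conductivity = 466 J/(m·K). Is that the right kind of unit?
No

thermal conductivity has SI base units: kg * m / (s^3 * K)
J/(m·K) does NOT reduce to kg * m / (s^3 * K); a valid unit for thermal conductivity would be e.g. W/(m·K).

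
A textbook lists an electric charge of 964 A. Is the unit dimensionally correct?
No

electric charge has SI base units: A * s
A does NOT reduce to A * s; a valid unit for electric charge would be e.g. C.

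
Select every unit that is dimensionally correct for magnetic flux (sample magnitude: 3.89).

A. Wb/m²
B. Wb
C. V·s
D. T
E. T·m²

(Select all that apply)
B, C, E

magnetic flux has SI base units: kg * m^2 / (A * s^2)

Checking each option against kg * m^2 / (A * s^2):
  A. Wb/m²: ✗ does not match
  B. Wb: ✓ matches
  C. V·s: ✓ matches
  D. T: ✗ does not match
  E. T·m²: ✓ matches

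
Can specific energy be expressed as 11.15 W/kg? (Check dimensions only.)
No

specific energy has SI base units: m^2 / s^2
W/kg does NOT reduce to m^2 / s^2; a valid unit for specific energy would be e.g. J/kg.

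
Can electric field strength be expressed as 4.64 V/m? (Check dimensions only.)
Yes

electric field strength has SI base units: kg * m / (A * s^3)
V/m reduces to the same SI base units, so it is a valid unit for electric field strength.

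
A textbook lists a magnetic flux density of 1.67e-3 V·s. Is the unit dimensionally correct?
No

magnetic flux density has SI base units: kg / (A * s^2)
V·s does NOT reduce to kg / (A * s^2); a valid unit for magnetic flux density would be e.g. T.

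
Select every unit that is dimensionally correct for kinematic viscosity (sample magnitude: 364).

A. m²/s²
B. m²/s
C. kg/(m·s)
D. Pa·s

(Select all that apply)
B

kinematic viscosity has SI base units: m^2 / s

Checking each option against m^2 / s:
  A. m²/s²: ✗ does not match
  B. m²/s: ✓ matches
  C. kg/(m·s): ✗ does not match
  D. Pa·s: ✗ does not match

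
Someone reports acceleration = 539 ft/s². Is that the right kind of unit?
Yes

acceleration has SI base units: m / s^2
ft/s² reduces to the same SI base units, so it is a valid unit for acceleration.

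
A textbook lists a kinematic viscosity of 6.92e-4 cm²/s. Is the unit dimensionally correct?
Yes

kinematic viscosity has SI base units: m^2 / s
cm²/s reduces to the same SI base units, so it is a valid unit for kinematic viscosity.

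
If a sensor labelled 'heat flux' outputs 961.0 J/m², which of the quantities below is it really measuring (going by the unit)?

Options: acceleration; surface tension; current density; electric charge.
surface tension

heat flux should have units dimensionally equivalent to kg / s^3 (e.g. W/m²).
The given unit 'J/m²' reduces to kg / s^2. Of the listed options, that is the dimensionality of surface tension.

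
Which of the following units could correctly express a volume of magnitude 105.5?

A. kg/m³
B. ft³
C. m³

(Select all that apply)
B, C

volume has SI base units: m^3

Checking each option against m^3:
  A. kg/m³: ✗ does not match
  B. ft³: ✓ matches
  C. m³: ✓ matches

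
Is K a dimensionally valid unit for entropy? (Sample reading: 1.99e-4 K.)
No

entropy has SI base units: kg * m^2 / (s^2 * K)
K does NOT reduce to kg * m^2 / (s^2 * K); a valid unit for entropy would be e.g. J/K.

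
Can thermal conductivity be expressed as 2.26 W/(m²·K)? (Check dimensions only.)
No

thermal conductivity has SI base units: kg * m / (s^3 * K)
W/(m²·K) does NOT reduce to kg * m / (s^3 * K); a valid unit for thermal conductivity would be e.g. W/(m·K).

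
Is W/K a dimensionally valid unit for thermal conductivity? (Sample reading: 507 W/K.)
No

thermal conductivity has SI base units: kg * m / (s^3 * K)
W/K does NOT reduce to kg * m / (s^3 * K); a valid unit for thermal conductivity would be e.g. W/(m·K).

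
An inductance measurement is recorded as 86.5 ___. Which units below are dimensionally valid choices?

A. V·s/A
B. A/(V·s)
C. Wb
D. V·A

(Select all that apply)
A

inductance has SI base units: kg * m^2 / (A^2 * s^2)

Checking each option against kg * m^2 / (A^2 * s^2):
  A. V·s/A: ✓ matches
  B. A/(V·s): ✗ does not match
  C. Wb: ✗ does not match
  D. V·A: ✗ does not match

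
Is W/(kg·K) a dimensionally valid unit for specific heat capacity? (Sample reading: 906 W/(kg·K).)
No

specific heat capacity has SI base units: m^2 / (s^2 * K)
W/(kg·K) does NOT reduce to m^2 / (s^2 * K); a valid unit for specific heat capacity would be e.g. J/(kg·K).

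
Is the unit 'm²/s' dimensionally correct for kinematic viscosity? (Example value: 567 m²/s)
Yes

kinematic viscosity has SI base units: m^2 / s
m²/s reduces to the same SI base units, so it is a valid unit for kinematic viscosity.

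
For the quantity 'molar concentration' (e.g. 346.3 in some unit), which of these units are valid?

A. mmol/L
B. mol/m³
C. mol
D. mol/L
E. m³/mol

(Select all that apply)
A, B, D

molar concentration has SI base units: mol / m^3

Checking each option against mol / m^3:
  A. mmol/L: ✓ matches
  B. mol/m³: ✓ matches
  C. mol: ✗ does not match
  D. mol/L: ✓ matches
  E. m³/mol: ✗ does not match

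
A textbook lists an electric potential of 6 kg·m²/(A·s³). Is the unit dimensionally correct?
Yes

electric potential has SI base units: kg * m^2 / (A * s^3)
kg·m²/(A·s³) reduces to the same SI base units, so it is a valid unit for electric potential.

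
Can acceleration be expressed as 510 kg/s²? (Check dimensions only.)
No

acceleration has SI base units: m / s^2
kg/s² does NOT reduce to m / s^2; a valid unit for acceleration would be e.g. m/s².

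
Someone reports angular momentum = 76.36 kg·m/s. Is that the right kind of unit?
No

angular momentum has SI base units: kg * m^2 / s
kg·m/s does NOT reduce to kg * m^2 / s; a valid unit for angular momentum would be e.g. kg·m²/s.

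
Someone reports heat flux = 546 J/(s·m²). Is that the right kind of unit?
Yes

heat flux has SI base units: kg / s^3
J/(s·m²) reduces to the same SI base units, so it is a valid unit for heat flux.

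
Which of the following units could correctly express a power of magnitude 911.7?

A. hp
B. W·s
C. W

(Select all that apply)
A, C

power has SI base units: kg * m^2 / s^3

Checking each option against kg * m^2 / s^3:
  A. hp: ✓ matches
  B. W·s: ✗ does not match
  C. W: ✓ matches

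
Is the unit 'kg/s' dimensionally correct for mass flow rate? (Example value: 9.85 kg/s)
Yes

mass flow rate has SI base units: kg / s
kg/s reduces to the same SI base units, so it is a valid unit for mass flow rate.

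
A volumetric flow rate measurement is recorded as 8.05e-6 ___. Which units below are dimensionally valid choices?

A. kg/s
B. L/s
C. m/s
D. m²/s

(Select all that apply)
B

volumetric flow rate has SI base units: m^3 / s

Checking each option against m^3 / s:
  A. kg/s: ✗ does not match
  B. L/s: ✓ matches
  C. m/s: ✗ does not match
  D. m²/s: ✗ does not match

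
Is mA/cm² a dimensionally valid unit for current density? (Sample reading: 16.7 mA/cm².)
Yes

current density has SI base units: A / m^2
mA/cm² reduces to the same SI base units, so it is a valid unit for current density.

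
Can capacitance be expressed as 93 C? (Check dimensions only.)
No

capacitance has SI base units: A^2 * s^4 / (kg * m^2)
C does NOT reduce to A^2 * s^4 / (kg * m^2); a valid unit for capacitance would be e.g. F.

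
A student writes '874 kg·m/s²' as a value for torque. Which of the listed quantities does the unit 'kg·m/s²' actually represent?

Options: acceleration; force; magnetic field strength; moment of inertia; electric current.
force

torque should have units dimensionally equivalent to kg * m^2 / s^2 (e.g. N·m).
The given unit 'kg·m/s²' reduces to kg * m / s^2. Of the listed options, that is the dimensionality of force.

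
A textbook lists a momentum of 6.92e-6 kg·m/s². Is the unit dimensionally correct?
No

momentum has SI base units: kg * m / s
kg·m/s² does NOT reduce to kg * m / s; a valid unit for momentum would be e.g. kg·m/s.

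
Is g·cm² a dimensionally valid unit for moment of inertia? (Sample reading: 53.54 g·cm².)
Yes

moment of inertia has SI base units: kg * m^2
g·cm² reduces to the same SI base units, so it is a valid unit for moment of inertia.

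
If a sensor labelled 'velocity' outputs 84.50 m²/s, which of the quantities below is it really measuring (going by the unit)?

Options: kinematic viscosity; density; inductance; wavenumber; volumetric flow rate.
kinematic viscosity

velocity should have units dimensionally equivalent to m / s (e.g. m/s).
The given unit 'm²/s' reduces to m^2 / s. Of the listed options, that is the dimensionality of kinematic viscosity.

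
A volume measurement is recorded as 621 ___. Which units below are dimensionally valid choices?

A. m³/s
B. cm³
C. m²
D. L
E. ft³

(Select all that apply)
B, D, E

volume has SI base units: m^3

Checking each option against m^3:
  A. m³/s: ✗ does not match
  B. cm³: ✓ matches
  C. m²: ✗ does not match
  D. L: ✓ matches
  E. ft³: ✓ matches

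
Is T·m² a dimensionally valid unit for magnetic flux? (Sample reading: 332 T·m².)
Yes

magnetic flux has SI base units: kg * m^2 / (A * s^2)
T·m² reduces to the same SI base units, so it is a valid unit for magnetic flux.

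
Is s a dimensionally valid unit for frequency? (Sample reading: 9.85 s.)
No

frequency has SI base units: 1 / s
s does NOT reduce to 1 / s; a valid unit for frequency would be e.g. Hz.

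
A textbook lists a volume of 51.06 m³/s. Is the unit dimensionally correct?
No

volume has SI base units: m^3
m³/s does NOT reduce to m^3; a valid unit for volume would be e.g. m³.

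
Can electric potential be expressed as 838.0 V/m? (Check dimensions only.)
No

electric potential has SI base units: kg * m^2 / (A * s^3)
V/m does NOT reduce to kg * m^2 / (A * s^3); a valid unit for electric potential would be e.g. V.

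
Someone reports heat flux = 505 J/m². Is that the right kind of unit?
No

heat flux has SI base units: kg / s^3
J/m² does NOT reduce to kg / s^3; a valid unit for heat flux would be e.g. W/m².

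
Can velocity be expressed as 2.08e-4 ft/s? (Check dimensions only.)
Yes

velocity has SI base units: m / s
ft/s reduces to the same SI base units, so it is a valid unit for velocity.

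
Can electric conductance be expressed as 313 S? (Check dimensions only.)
Yes

electric conductance has SI base units: A^2 * s^3 / (kg * m^2)
S reduces to the same SI base units, so it is a valid unit for electric conductance.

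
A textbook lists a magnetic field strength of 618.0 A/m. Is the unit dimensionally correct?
Yes

magnetic field strength has SI base units: A / m
A/m reduces to the same SI base units, so it is a valid unit for magnetic field strength.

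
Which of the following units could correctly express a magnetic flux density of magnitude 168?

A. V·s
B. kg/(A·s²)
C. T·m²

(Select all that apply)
B

magnetic flux density has SI base units: kg / (A * s^2)

Checking each option against kg / (A * s^2):
  A. V·s: ✗ does not match
  B. kg/(A·s²): ✓ matches
  C. T·m²: ✗ does not match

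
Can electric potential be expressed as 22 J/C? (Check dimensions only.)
Yes

electric potential has SI base units: kg * m^2 / (A * s^3)
J/C reduces to the same SI base units, so it is a valid unit for electric potential.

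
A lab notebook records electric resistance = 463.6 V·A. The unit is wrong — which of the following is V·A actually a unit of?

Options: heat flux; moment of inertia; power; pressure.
power

electric resistance should have units dimensionally equivalent to kg * m^2 / (A^2 * s^3) (e.g. Ω).
The given unit 'V·A' reduces to kg * m^2 / s^3. Of the listed options, that is the dimensionality of power.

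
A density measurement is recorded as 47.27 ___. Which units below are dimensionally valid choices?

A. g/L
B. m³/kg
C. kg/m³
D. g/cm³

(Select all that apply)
A, C, D

density has SI base units: kg / m^3

Checking each option against kg / m^3:
  A. g/L: ✓ matches
  B. m³/kg: ✗ does not match
  C. kg/m³: ✓ matches
  D. g/cm³: ✓ matches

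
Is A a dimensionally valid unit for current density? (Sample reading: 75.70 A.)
No

current density has SI base units: A / m^2
A does NOT reduce to A / m^2; a valid unit for current density would be e.g. A/m².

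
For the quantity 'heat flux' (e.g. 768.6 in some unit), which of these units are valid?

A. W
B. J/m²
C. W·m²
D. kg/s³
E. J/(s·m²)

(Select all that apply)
D, E

heat flux has SI base units: kg / s^3

Checking each option against kg / s^3:
  A. W: ✗ does not match
  B. J/m²: ✗ does not match
  C. W·m²: ✗ does not match
  D. kg/s³: ✓ matches
  E. J/(s·m²): ✓ matches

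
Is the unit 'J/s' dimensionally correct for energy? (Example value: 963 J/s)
No

energy has SI base units: kg * m^2 / s^2
J/s does NOT reduce to kg * m^2 / s^2; a valid unit for energy would be e.g. J.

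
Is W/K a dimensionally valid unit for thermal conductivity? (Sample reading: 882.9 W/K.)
No

thermal conductivity has SI base units: kg * m / (s^3 * K)
W/K does NOT reduce to kg * m / (s^3 * K); a valid unit for thermal conductivity would be e.g. W/(m·K).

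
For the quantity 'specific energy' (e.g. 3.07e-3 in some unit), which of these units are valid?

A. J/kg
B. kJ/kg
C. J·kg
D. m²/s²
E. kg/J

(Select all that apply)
A, B, D

specific energy has SI base units: m^2 / s^2

Checking each option against m^2 / s^2:
  A. J/kg: ✓ matches
  B. kJ/kg: ✓ matches
  C. J·kg: ✗ does not match
  D. m²/s²: ✓ matches
  E. kg/J: ✗ does not match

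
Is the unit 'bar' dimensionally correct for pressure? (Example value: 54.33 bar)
Yes

pressure has SI base units: kg / (m * s^2)
bar reduces to the same SI base units, so it is a valid unit for pressure.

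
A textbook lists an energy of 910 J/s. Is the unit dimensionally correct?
No

energy has SI base units: kg * m^2 / s^2
J/s does NOT reduce to kg * m^2 / s^2; a valid unit for energy would be e.g. J.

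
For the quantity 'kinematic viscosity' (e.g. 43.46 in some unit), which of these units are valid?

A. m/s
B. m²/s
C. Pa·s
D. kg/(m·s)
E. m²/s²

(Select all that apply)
B

kinematic viscosity has SI base units: m^2 / s

Checking each option against m^2 / s:
  A. m/s: ✗ does not match
  B. m²/s: ✓ matches
  C. Pa·s: ✗ does not match
  D. kg/(m·s): ✗ does not match
  E. m²/s²: ✗ does not match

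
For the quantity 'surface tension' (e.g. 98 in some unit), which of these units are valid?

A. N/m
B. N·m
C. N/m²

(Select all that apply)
A

surface tension has SI base units: kg / s^2

Checking each option against kg / s^2:
  A. N/m: ✓ matches
  B. N·m: ✗ does not match
  C. N/m²: ✗ does not match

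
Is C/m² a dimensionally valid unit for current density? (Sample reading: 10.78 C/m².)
No

current density has SI base units: A / m^2
C/m² does NOT reduce to A / m^2; a valid unit for current density would be e.g. A/m².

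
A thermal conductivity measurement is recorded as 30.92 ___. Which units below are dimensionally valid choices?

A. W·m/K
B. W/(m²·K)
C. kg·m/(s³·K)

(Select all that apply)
C

thermal conductivity has SI base units: kg * m / (s^3 * K)

Checking each option against kg * m / (s^3 * K):
  A. W·m/K: ✗ does not match
  B. W/(m²·K): ✗ does not match
  C. kg·m/(s³·K): ✓ matches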